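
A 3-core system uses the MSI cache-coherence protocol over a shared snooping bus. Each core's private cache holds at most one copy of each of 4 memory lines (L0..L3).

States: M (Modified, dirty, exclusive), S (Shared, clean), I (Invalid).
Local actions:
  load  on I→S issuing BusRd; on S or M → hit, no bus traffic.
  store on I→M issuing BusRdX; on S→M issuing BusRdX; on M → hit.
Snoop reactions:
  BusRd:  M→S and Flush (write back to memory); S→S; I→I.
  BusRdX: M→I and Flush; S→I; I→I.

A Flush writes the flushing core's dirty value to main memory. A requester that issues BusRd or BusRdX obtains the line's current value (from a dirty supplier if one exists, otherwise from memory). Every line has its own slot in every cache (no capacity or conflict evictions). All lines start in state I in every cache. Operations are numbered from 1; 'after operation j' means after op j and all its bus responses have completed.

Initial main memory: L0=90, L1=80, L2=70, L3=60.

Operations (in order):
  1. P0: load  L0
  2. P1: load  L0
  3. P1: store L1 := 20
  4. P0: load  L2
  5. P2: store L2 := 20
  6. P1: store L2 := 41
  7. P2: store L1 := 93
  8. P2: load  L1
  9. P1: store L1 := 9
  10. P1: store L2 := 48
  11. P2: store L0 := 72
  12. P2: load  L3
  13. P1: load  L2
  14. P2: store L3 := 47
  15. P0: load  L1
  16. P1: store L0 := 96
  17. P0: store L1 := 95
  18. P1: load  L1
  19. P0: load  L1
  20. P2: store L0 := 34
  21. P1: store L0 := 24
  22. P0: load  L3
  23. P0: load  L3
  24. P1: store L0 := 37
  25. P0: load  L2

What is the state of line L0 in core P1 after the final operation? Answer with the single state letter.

state = M

[1] P0: load  L0 | P0:S(90), P1:I, P2:I | bus: BusRd
[2] P1: load  L0 | P0:S(90), P1:S(90), P2:I | bus: BusRd
[3] P1: store L1 := 20 | P0:I, P1:M(20), P2:I | bus: BusRdX
[4] P0: load  L2 | P0:S(70), P1:I, P2:I | bus: BusRd
[5] P2: store L2 := 20 | P0:I, P1:I, P2:M(20) | bus: BusRdX
[6] P1: store L2 := 41 | P0:I, P1:M(41), P2:I | bus: BusRdX,Flush
[7] P2: store L1 := 93 | P0:I, P1:I, P2:M(93) | bus: BusRdX,Flush
[8] P2: load  L1 | P0:I, P1:I, P2:M(93) | bus: none
[9] P1: store L1 := 9 | P0:I, P1:M(9), P2:I | bus: BusRdX,Flush
[10] P1: store L2 := 48 | P0:I, P1:M(48), P2:I | bus: none
[11] P2: store L0 := 72 | P0:I, P1:I, P2:M(72) | bus: BusRdX
[12] P2: load  L3 | P0:I, P1:I, P2:S(60) | bus: BusRd
[13] P1: load  L2 | P0:I, P1:M(48), P2:I | bus: none
[14] P2: store L3 := 47 | P0:I, P1:I, P2:M(47) | bus: BusRdX
[15] P0: load  L1 | P0:S(9), P1:S(9), P2:I | bus: BusRd,Flush
[16] P1: store L0 := 96 | P0:I, P1:M(96), P2:I | bus: BusRdX,Flush
[17] P0: store L1 := 95 | P0:M(95), P1:I, P2:I | bus: BusRdX
[18] P1: load  L1 | P0:S(95), P1:S(95), P2:I | bus: BusRd,Flush
[19] P0: load  L1 | P0:S(95), P1:S(95), P2:I | bus: none
[20] P2: store L0 := 34 | P0:I, P1:I, P2:M(34) | bus: BusRdX,Flush
[21] P1: store L0 := 24 | P0:I, P1:M(24), P2:I | bus: BusRdX,Flush
[22] P0: load  L3 | P0:S(47), P1:I, P2:S(47) | bus: BusRd,Flush
[23] P0: load  L3 | P0:S(47), P1:I, P2:S(47) | bus: none
[24] P1: store L0 := 37 | P0:I, P1:M(37), P2:I | bus: none
[25] P0: load  L2 | P0:S(48), P1:S(48), P2:I | bus: BusRd,Flush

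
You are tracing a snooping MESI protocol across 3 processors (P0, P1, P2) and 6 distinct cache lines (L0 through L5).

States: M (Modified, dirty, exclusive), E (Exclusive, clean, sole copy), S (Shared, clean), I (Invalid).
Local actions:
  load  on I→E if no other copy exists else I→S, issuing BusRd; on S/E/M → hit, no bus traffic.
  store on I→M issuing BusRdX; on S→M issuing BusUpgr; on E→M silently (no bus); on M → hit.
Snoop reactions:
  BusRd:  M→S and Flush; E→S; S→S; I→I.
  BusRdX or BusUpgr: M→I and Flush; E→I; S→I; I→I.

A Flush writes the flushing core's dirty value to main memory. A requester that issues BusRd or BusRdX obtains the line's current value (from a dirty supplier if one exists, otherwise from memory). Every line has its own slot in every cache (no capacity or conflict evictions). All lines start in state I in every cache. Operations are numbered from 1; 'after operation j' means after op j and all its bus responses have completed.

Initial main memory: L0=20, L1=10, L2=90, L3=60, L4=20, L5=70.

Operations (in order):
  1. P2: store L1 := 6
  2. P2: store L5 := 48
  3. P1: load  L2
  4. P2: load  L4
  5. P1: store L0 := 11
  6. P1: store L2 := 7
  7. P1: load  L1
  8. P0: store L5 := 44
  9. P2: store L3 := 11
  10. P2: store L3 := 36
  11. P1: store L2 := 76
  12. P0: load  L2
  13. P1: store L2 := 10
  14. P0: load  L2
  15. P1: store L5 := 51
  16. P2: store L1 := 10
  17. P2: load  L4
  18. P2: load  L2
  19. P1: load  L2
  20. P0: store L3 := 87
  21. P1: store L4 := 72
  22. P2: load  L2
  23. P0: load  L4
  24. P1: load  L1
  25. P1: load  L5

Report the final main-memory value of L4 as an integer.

memory[L4] = 72

[1] P2: store L1 := 6 | P0:I, P1:I, P2:M(6) | bus: BusRdX
[2] P2: store L5 := 48 | P0:I, P1:I, P2:M(48) | bus: BusRdX
[3] P1: load  L2 | P0:I, P1:E(90), P2:I | bus: BusRd
[4] P2: load  L4 | P0:I, P1:I, P2:E(20) | bus: BusRd
[5] P1: store L0 := 11 | P0:I, P1:M(11), P2:I | bus: BusRdX
[6] P1: store L2 := 7 | P0:I, P1:M(7), P2:I | bus: none
[7] P1: load  L1 | P0:I, P1:S(6), P2:S(6) | bus: BusRd,Flush
[8] P0: store L5 := 44 | P0:M(44), P1:I, P2:I | bus: BusRdX,Flush
[9] P2: store L3 := 11 | P0:I, P1:I, P2:M(11) | bus: BusRdX
[10] P2: store L3 := 36 | P0:I, P1:I, P2:M(36) | bus: none
[11] P1: store L2 := 76 | P0:I, P1:M(76), P2:I | bus: none
[12] P0: load  L2 | P0:S(76), P1:S(76), P2:I | bus: BusRd,Flush
[13] P1: store L2 := 10 | P0:I, P1:M(10), P2:I | bus: BusUpgr
[14] P0: load  L2 | P0:S(10), P1:S(10), P2:I | bus: BusRd,Flush
[15] P1: store L5 := 51 | P0:I, P1:M(51), P2:I | bus: BusRdX,Flush
[16] P2: store L1 := 10 | P0:I, P1:I, P2:M(10) | bus: BusUpgr
[17] P2: load  L4 | P0:I, P1:I, P2:E(20) | bus: none
[18] P2: load  L2 | P0:S(10), P1:S(10), P2:S(10) | bus: BusRd
[19] P1: load  L2 | P0:S(10), P1:S(10), P2:S(10) | bus: none
[20] P0: store L3 := 87 | P0:M(87), P1:I, P2:I | bus: BusRdX,Flush
[21] P1: store L4 := 72 | P0:I, P1:M(72), P2:I | bus: BusRdX
[22] P2: load  L2 | P0:S(10), P1:S(10), P2:S(10) | bus: none
[23] P0: load  L4 | P0:S(72), P1:S(72), P2:I | bus: BusRd,Flush
[24] P1: load  L1 | P0:I, P1:S(10), P2:S(10) | bus: BusRd,Flush
[25] P1: load  L5 | P0:I, P1:M(51), P2:I | bus: none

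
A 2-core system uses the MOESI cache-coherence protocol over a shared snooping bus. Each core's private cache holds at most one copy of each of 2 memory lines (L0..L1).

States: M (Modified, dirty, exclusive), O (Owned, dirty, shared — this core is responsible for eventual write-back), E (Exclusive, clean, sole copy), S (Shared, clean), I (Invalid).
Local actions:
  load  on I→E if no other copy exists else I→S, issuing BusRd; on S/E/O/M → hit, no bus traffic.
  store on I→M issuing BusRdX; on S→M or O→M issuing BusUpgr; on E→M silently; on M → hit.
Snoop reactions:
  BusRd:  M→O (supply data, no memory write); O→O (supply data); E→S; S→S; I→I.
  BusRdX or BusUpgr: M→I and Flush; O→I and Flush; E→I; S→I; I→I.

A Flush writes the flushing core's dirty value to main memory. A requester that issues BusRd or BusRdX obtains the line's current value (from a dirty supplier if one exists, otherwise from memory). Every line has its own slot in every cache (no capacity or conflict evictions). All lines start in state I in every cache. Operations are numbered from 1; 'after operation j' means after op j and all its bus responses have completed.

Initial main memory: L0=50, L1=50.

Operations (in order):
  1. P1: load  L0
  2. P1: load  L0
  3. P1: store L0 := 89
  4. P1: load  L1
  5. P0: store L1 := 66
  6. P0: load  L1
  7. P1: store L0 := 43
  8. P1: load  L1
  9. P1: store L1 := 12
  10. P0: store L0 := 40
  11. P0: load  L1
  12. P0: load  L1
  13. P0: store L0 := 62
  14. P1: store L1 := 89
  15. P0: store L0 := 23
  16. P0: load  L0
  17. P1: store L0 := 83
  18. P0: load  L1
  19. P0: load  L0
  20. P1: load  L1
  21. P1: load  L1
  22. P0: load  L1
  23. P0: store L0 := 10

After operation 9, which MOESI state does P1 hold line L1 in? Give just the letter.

[1] P1: load  L0 | P0:I, P1:E(50) | bus: BusRd
[2] P1: load  L0 | P0:I, P1:E(50) | bus: none
[3] P1: store L0 := 89 | P0:I, P1:M(89) | bus: none
[4] P1: load  L1 | P0:I, P1:E(50) | bus: BusRd
[5] P0: store L1 := 66 | P0:M(66), P1:I | bus: BusRdX
[6] P0: load  L1 | P0:M(66), P1:I | bus: none
[7] P1: store L0 := 43 | P0:I, P1:M(43) | bus: none
[8] P1: load  L1 | P0:O(66), P1:S(66) | bus: BusRd
[9] P1: store L1 := 12 | P0:I, P1:M(12) | bus: BusUpgr,Flush
[10] P0: store L0 := 40 | P0:M(40), P1:I | bus: BusRdX,Flush
[11] P0: load  L1 | P0:S(12), P1:O(12) | bus: BusRd
[12] P0: load  L1 | P0:S(12), P1:O(12) | bus: none
[13] P0: store L0 := 62 | P0:M(62), P1:I | bus: none
[14] P1: store L1 := 89 | P0:I, P1:M(89) | bus: BusUpgr
[15] P0: store L0 := 23 | P0:M(23), P1:I | bus: none
[16] P0: load  L0 | P0:M(23), P1:I | bus: none
[17] P1: store L0 := 83 | P0:I, P1:M(83) | bus: BusRdX,Flush
[18] P0: load  L1 | P0:S(89), P1:O(89) | bus: BusRd
[19] P0: load  L0 | P0:S(83), P1:O(83) | bus: BusRd
[20] P1: load  L1 | P0:S(89), P1:O(89) | bus: none
[21] P1: load  L1 | P0:S(89), P1:O(89) | bus: none
[22] P0: load  L1 | P0:S(89), P1:O(89) | bus: none
[23] P0: store L0 := 10 | P0:M(10), P1:I | bus: BusUpgr,Flush

state = M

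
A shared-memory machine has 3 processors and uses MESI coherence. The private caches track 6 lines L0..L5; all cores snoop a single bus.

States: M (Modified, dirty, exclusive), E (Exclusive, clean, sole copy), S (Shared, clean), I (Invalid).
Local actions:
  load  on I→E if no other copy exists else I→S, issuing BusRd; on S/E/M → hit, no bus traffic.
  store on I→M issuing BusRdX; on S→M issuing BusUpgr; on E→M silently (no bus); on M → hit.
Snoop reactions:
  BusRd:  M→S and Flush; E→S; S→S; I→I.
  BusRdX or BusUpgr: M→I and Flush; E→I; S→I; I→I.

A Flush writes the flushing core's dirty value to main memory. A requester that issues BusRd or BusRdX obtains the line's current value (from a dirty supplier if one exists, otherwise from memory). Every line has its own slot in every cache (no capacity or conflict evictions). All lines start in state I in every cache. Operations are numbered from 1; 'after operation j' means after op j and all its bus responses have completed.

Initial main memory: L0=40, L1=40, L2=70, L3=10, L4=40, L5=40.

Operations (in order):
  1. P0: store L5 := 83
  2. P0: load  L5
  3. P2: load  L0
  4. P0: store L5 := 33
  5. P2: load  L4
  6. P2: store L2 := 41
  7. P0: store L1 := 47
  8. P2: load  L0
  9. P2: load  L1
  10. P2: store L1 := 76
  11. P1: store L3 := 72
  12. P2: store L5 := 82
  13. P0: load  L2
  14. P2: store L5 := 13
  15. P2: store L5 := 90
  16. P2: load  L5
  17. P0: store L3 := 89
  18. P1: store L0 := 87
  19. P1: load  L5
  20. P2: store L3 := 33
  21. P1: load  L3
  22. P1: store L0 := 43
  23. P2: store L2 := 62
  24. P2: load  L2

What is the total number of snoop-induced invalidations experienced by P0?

invalidations = 4

1. P0: store L5 := 83  bus=[BusRdX]  L5: P0=M P1=I P2=I  mem[L5]=40
2. P0: load  L5  bus=[-]  L5: P0=M P1=I P2=I  mem[L5]=40
3. P2: load  L0  bus=[BusRd]  L0: P0=I P1=I P2=E  mem[L0]=40
4. P0: store L5 := 33  bus=[-]  L5: P0=M P1=I P2=I  mem[L5]=40
5. P2: load  L4  bus=[BusRd]  L4: P0=I P1=I P2=E  mem[L4]=40
6. P2: store L2 := 41  bus=[BusRdX]  L2: P0=I P1=I P2=M  mem[L2]=70
7. P0: store L1 := 47  bus=[BusRdX]  L1: P0=M P1=I P2=I  mem[L1]=40
8. P2: load  L0  bus=[-]  L0: P0=I P1=I P2=E  mem[L0]=40
9. P2: load  L1  bus=[BusRd,Flush]  L1: P0=S P1=I P2=S  mem[L1]=47
10. P2: store L1 := 76  bus=[BusUpgr]  L1: P0=I P1=I P2=M  mem[L1]=47
11. P1: store L3 := 72  bus=[BusRdX]  L3: P0=I P1=M P2=I  mem[L3]=10
12. P2: store L5 := 82  bus=[BusRdX,Flush]  L5: P0=I P1=I P2=M  mem[L5]=33
13. P0: load  L2  bus=[BusRd,Flush]  L2: P0=S P1=I P2=S  mem[L2]=41
14. P2: store L5 := 13  bus=[-]  L5: P0=I P1=I P2=M  mem[L5]=33
15. P2: store L5 := 90  bus=[-]  L5: P0=I P1=I P2=M  mem[L5]=33
16. P2: load  L5  bus=[-]  L5: P0=I P1=I P2=M  mem[L5]=33
17. P0: store L3 := 89  bus=[BusRdX,Flush]  L3: P0=M P1=I P2=I  mem[L3]=72
18. P1: store L0 := 87  bus=[BusRdX]  L0: P0=I P1=M P2=I  mem[L0]=40
19. P1: load  L5  bus=[BusRd,Flush]  L5: P0=I P1=S P2=S  mem[L5]=90
20. P2: store L3 := 33  bus=[BusRdX,Flush]  L3: P0=I P1=I P2=M  mem[L3]=89
21. P1: load  L3  bus=[BusRd,Flush]  L3: P0=I P1=S P2=S  mem[L3]=33
22. P1: store L0 := 43  bus=[-]  L0: P0=I P1=M P2=I  mem[L0]=40
23. P2: store L2 := 62  bus=[BusUpgr]  L2: P0=I P1=I P2=M  mem[L2]=41
24. P2: load  L2  bus=[-]  L2: P0=I P1=I P2=M  mem[L2]=41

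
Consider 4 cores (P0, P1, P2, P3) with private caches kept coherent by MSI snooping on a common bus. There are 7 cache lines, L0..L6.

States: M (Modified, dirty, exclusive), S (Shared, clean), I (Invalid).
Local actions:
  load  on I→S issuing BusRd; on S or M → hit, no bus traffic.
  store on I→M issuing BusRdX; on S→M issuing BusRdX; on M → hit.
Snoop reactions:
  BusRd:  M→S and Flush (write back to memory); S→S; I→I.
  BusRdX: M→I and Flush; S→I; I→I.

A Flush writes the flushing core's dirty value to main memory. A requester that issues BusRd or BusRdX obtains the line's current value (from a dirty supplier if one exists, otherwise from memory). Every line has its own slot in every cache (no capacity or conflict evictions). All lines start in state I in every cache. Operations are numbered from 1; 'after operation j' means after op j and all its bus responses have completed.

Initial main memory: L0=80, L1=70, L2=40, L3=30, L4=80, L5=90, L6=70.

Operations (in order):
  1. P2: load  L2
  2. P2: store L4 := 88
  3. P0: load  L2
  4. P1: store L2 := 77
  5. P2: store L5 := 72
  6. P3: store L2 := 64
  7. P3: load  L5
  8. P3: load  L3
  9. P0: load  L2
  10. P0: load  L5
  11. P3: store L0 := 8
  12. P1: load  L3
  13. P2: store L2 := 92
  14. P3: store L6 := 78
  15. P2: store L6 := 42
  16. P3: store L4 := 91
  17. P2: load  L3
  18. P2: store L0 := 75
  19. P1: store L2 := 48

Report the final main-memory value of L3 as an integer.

memory[L3] = 30

[1] P2: load  L2 | P0:I, P1:I, P2:S(40), P3:I | bus: BusRd
[2] P2: store L4 := 88 | P0:I, P1:I, P2:M(88), P3:I | bus: BusRdX
[3] P0: load  L2 | P0:S(40), P1:I, P2:S(40), P3:I | bus: BusRd
[4] P1: store L2 := 77 | P0:I, P1:M(77), P2:I, P3:I | bus: BusRdX
[5] P2: store L5 := 72 | P0:I, P1:I, P2:M(72), P3:I | bus: BusRdX
[6] P3: store L2 := 64 | P0:I, P1:I, P2:I, P3:M(64) | bus: BusRdX,Flush
[7] P3: load  L5 | P0:I, P1:I, P2:S(72), P3:S(72) | bus: BusRd,Flush
[8] P3: load  L3 | P0:I, P1:I, P2:I, P3:S(30) | bus: BusRd
[9] P0: load  L2 | P0:S(64), P1:I, P2:I, P3:S(64) | bus: BusRd,Flush
[10] P0: load  L5 | P0:S(72), P1:I, P2:S(72), P3:S(72) | bus: BusRd
[11] P3: store L0 := 8 | P0:I, P1:I, P2:I, P3:M(8) | bus: BusRdX
[12] P1: load  L3 | P0:I, P1:S(30), P2:I, P3:S(30) | bus: BusRd
[13] P2: store L2 := 92 | P0:I, P1:I, P2:M(92), P3:I | bus: BusRdX
[14] P3: store L6 := 78 | P0:I, P1:I, P2:I, P3:M(78) | bus: BusRdX
[15] P2: store L6 := 42 | P0:I, P1:I, P2:M(42), P3:I | bus: BusRdX,Flush
[16] P3: store L4 := 91 | P0:I, P1:I, P2:I, P3:M(91) | bus: BusRdX,Flush
[17] P2: load  L3 | P0:I, P1:S(30), P2:S(30), P3:S(30) | bus: BusRd
[18] P2: store L0 := 75 | P0:I, P1:I, P2:M(75), P3:I | bus: BusRdX,Flush
[19] P1: store L2 := 48 | P0:I, P1:M(48), P2:I, P3:I | bus: BusRdX,Flush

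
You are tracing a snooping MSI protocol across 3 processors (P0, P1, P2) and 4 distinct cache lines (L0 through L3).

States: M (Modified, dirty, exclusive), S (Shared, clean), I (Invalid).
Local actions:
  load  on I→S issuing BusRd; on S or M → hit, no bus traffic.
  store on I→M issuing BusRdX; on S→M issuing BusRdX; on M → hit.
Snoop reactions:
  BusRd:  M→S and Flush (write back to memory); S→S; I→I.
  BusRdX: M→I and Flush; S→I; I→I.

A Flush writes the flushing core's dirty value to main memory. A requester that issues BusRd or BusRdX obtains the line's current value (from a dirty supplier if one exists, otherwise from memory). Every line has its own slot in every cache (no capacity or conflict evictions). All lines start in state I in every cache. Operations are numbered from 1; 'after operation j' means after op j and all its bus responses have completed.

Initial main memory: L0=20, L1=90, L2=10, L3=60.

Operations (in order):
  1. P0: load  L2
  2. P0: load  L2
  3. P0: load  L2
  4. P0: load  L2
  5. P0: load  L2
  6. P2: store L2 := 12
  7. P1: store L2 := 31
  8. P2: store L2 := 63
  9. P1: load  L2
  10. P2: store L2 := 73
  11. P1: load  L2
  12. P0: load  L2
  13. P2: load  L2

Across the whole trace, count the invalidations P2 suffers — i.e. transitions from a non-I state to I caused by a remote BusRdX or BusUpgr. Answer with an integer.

  op1 P0: load  L2 → S/I/I on L2; bus BusRd; mem=10
  op2 P0: load  L2 → S/I/I on L2; bus (none); mem=10
  op3 P0: load  L2 → S/I/I on L2; bus (none); mem=10
  op4 P0: load  L2 → S/I/I on L2; bus (none); mem=10
  op5 P0: load  L2 → S/I/I on L2; bus (none); mem=10
  op6 P2: store L2 := 12 → I/I/M on L2; bus BusRdX; mem=10
  op7 P1: store L2 := 31 → I/M/I on L2; bus BusRdX Flush; mem=12
  op8 P2: store L2 := 63 → I/I/M on L2; bus BusRdX Flush; mem=31
  op9 P1: load  L2 → I/S/S on L2; bus BusRd Flush; mem=63
  op10 P2: store L2 := 73 → I/I/M on L2; bus BusRdX; mem=63
  op11 P1: load  L2 → I/S/S on L2; bus BusRd Flush; mem=73
  op12 P0: load  L2 → S/S/S on L2; bus BusRd; mem=73
  op13 P2: load  L2 → S/S/S on L2; bus (none); mem=73

invalidations = 1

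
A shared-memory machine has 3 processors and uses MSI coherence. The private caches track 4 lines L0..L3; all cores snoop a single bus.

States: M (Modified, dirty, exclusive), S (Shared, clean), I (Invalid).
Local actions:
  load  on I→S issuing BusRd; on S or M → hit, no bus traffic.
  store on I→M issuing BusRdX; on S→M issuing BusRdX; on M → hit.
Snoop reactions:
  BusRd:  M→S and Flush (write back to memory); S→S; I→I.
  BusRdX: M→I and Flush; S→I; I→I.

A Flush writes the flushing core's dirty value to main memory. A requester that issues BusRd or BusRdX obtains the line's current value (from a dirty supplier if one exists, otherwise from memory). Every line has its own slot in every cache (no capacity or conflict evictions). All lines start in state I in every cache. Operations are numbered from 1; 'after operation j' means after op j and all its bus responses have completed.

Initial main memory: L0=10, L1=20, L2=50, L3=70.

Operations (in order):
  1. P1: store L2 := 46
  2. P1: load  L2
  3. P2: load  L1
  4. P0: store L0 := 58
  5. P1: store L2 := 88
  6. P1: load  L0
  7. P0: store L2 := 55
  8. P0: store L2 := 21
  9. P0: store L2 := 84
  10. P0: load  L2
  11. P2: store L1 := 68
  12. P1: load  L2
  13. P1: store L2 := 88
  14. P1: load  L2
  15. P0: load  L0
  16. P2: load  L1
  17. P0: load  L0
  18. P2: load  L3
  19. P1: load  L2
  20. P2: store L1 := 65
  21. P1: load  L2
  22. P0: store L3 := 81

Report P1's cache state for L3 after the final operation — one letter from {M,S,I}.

1. P1: store L2 := 46  bus=[BusRdX]  L2: P0=I P1=M P2=I  mem[L2]=50
2. P1: load  L2  bus=[-]  L2: P0=I P1=M P2=I  mem[L2]=50
3. P2: load  L1  bus=[BusRd]  L1: P0=I P1=I P2=S  mem[L1]=20
4. P0: store L0 := 58  bus=[BusRdX]  L0: P0=M P1=I P2=I  mem[L0]=10
5. P1: store L2 := 88  bus=[-]  L2: P0=I P1=M P2=I  mem[L2]=50
6. P1: load  L0  bus=[BusRd,Flush]  L0: P0=S P1=S P2=I  mem[L0]=58
7. P0: store L2 := 55  bus=[BusRdX,Flush]  L2: P0=M P1=I P2=I  mem[L2]=88
8. P0: store L2 := 21  bus=[-]  L2: P0=M P1=I P2=I  mem[L2]=88
9. P0: store L2 := 84  bus=[-]  L2: P0=M P1=I P2=I  mem[L2]=88
10. P0: load  L2  bus=[-]  L2: P0=M P1=I P2=I  mem[L2]=88
11. P2: store L1 := 68  bus=[BusRdX]  L1: P0=I P1=I P2=M  mem[L1]=20
12. P1: load  L2  bus=[BusRd,Flush]  L2: P0=S P1=S P2=I  mem[L2]=84
13. P1: store L2 := 88  bus=[BusRdX]  L2: P0=I P1=M P2=I  mem[L2]=84
14. P1: load  L2  bus=[-]  L2: P0=I P1=M P2=I  mem[L2]=84
15. P0: load  L0  bus=[-]  L0: P0=S P1=S P2=I  mem[L0]=58
16. P2: load  L1  bus=[-]  L1: P0=I P1=I P2=M  mem[L1]=20
17. P0: load  L0  bus=[-]  L0: P0=S P1=S P2=I  mem[L0]=58
18. P2: load  L3  bus=[BusRd]  L3: P0=I P1=I P2=S  mem[L3]=70
19. P1: load  L2  bus=[-]  L2: P0=I P1=M P2=I  mem[L2]=84
20. P2: store L1 := 65  bus=[-]  L1: P0=I P1=I P2=M  mem[L1]=20
21. P1: load  L2  bus=[-]  L2: P0=I P1=M P2=I  mem[L2]=84
22. P0: store L3 := 81  bus=[BusRdX]  L3: P0=M P1=I P2=I  mem[L3]=70

state = I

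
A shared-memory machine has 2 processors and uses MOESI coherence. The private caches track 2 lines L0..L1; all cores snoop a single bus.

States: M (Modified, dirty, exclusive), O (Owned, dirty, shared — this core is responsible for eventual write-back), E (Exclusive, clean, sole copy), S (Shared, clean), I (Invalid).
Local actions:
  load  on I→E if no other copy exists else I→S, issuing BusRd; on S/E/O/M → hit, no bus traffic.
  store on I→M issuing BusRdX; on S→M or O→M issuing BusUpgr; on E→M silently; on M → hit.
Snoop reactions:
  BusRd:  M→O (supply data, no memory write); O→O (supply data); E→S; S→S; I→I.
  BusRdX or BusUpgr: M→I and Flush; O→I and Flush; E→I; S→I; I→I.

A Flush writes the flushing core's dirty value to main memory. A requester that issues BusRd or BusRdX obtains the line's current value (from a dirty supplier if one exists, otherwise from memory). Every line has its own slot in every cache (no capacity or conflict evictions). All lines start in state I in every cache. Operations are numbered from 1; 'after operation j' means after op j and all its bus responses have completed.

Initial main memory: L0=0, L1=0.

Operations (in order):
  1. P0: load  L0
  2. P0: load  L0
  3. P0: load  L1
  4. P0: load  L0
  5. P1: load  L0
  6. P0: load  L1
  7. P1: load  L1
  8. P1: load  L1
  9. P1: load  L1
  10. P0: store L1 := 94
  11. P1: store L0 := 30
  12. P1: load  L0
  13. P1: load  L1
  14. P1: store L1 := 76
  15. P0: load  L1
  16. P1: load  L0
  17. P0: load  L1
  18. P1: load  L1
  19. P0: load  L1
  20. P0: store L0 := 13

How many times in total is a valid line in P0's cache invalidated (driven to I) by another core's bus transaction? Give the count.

step 1: P0: load  L0  ⟶  EI  (L0)  txn=BusRd  M[L0]=0
step 2: P0: load  L0  ⟶  EI  (L0)  txn=∅  M[L0]=0
step 3: P0: load  L1  ⟶  EI  (L1)  txn=BusRd  M[L1]=0
step 4: P0: load  L0  ⟶  EI  (L0)  txn=∅  M[L0]=0
step 5: P1: load  L0  ⟶  SS  (L0)  txn=BusRd  M[L0]=0
step 6: P0: load  L1  ⟶  EI  (L1)  txn=∅  M[L1]=0
step 7: P1: load  L1  ⟶  SS  (L1)  txn=BusRd  M[L1]=0
step 8: P1: load  L1  ⟶  SS  (L1)  txn=∅  M[L1]=0
step 9: P1: load  L1  ⟶  SS  (L1)  txn=∅  M[L1]=0
step 10: P0: store L1 := 94  ⟶  MI  (L1)  txn=BusUpgr  M[L1]=0
step 11: P1: store L0 := 30  ⟶  IM  (L0)  txn=BusUpgr  M[L0]=0
step 12: P1: load  L0  ⟶  IM  (L0)  txn=∅  M[L0]=0
step 13: P1: load  L1  ⟶  OS  (L1)  txn=BusRd  M[L1]=0
step 14: P1: store L1 := 76  ⟶  IM  (L1)  txn=BusUpgr+Flush  M[L1]=94
step 15: P0: load  L1  ⟶  SO  (L1)  txn=BusRd  M[L1]=94
step 16: P1: load  L0  ⟶  IM  (L0)  txn=∅  M[L0]=0
step 17: P0: load  L1  ⟶  SO  (L1)  txn=∅  M[L1]=94
step 18: P1: load  L1  ⟶  SO  (L1)  txn=∅  M[L1]=94
step 19: P0: load  L1  ⟶  SO  (L1)  txn=∅  M[L1]=94
step 20: P0: store L0 := 13  ⟶  MI  (L0)  txn=BusRdX+Flush  M[L0]=30

invalidations = 2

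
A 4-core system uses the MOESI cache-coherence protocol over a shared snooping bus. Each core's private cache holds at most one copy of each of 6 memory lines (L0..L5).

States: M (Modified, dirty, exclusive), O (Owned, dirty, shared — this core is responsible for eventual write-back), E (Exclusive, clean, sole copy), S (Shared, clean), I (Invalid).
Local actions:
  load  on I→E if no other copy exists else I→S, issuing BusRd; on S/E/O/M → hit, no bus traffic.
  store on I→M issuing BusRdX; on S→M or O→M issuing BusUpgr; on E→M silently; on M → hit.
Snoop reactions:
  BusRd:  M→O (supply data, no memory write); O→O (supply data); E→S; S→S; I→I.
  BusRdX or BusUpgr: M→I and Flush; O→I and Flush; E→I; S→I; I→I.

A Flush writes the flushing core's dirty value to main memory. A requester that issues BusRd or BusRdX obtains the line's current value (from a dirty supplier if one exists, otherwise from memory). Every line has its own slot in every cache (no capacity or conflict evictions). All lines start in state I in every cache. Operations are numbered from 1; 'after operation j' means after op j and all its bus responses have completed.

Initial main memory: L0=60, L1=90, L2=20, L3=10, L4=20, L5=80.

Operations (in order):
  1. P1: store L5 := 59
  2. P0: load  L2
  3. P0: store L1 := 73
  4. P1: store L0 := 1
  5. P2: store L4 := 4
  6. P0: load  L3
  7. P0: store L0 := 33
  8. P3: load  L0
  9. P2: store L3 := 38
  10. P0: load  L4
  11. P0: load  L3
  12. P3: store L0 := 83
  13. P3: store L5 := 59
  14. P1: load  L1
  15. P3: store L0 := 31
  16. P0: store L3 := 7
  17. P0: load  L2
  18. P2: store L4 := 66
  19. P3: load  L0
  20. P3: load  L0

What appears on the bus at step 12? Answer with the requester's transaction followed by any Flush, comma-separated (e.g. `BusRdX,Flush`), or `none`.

1. P1: store L5 := 59  bus=[BusRdX]  L5: P0=I P1=M P2=I P3=I  mem[L5]=80
2. P0: load  L2  bus=[BusRd]  L2: P0=E P1=I P2=I P3=I  mem[L2]=20
3. P0: store L1 := 73  bus=[BusRdX]  L1: P0=M P1=I P2=I P3=I  mem[L1]=90
4. P1: store L0 := 1  bus=[BusRdX]  L0: P0=I P1=M P2=I P3=I  mem[L0]=60
5. P2: store L4 := 4  bus=[BusRdX]  L4: P0=I P1=I P2=M P3=I  mem[L4]=20
6. P0: load  L3  bus=[BusRd]  L3: P0=E P1=I P2=I P3=I  mem[L3]=10
7. P0: store L0 := 33  bus=[BusRdX,Flush]  L0: P0=M P1=I P2=I P3=I  mem[L0]=1
8. P3: load  L0  bus=[BusRd]  L0: P0=O P1=I P2=I P3=S  mem[L0]=1
9. P2: store L3 := 38  bus=[BusRdX]  L3: P0=I P1=I P2=M P3=I  mem[L3]=10
10. P0: load  L4  bus=[BusRd]  L4: P0=S P1=I P2=O P3=I  mem[L4]=20
11. P0: load  L3  bus=[BusRd]  L3: P0=S P1=I P2=O P3=I  mem[L3]=10
12. P3: store L0 := 83  bus=[BusUpgr,Flush]  L0: P0=I P1=I P2=I P3=M  mem[L0]=33
13. P3: store L5 := 59  bus=[BusRdX,Flush]  L5: P0=I P1=I P2=I P3=M  mem[L5]=59
14. P1: load  L1  bus=[BusRd]  L1: P0=O P1=S P2=I P3=I  mem[L1]=90
15. P3: store L0 := 31  bus=[-]  L0: P0=I P1=I P2=I P3=M  mem[L0]=33
16. P0: store L3 := 7  bus=[BusUpgr,Flush]  L3: P0=M P1=I P2=I P3=I  mem[L3]=38
17. P0: load  L2  bus=[-]  L2: P0=E P1=I P2=I P3=I  mem[L2]=20
18. P2: store L4 := 66  bus=[BusUpgr]  L4: P0=I P1=I P2=M P3=I  mem[L4]=20
19. P3: load  L0  bus=[-]  L0: P0=I P1=I P2=I P3=M  mem[L0]=33
20. P3: load  L0  bus=[-]  L0: P0=I P1=I P2=I P3=M  mem[L0]=33

bus = BusUpgr,Flush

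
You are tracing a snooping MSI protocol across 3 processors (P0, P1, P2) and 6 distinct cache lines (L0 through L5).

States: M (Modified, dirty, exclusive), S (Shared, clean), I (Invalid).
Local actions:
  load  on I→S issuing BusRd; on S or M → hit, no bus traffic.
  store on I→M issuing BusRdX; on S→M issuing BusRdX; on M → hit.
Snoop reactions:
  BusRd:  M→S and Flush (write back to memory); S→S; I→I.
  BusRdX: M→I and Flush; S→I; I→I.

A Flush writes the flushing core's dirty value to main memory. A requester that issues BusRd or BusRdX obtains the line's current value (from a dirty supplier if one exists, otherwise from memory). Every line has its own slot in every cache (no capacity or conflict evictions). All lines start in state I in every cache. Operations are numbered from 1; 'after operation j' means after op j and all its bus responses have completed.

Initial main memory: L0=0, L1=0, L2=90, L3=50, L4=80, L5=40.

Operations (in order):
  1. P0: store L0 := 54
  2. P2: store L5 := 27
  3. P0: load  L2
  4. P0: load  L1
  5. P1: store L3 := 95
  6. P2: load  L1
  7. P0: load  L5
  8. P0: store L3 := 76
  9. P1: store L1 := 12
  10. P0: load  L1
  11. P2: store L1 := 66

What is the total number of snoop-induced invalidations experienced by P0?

step 1: P0: store L0 := 54  ⟶  MII  (L0)  txn=BusRdX  M[L0]=0
step 2: P2: store L5 := 27  ⟶  IIM  (L5)  txn=BusRdX  M[L5]=40
step 3: P0: load  L2  ⟶  SII  (L2)  txn=BusRd  M[L2]=90
step 4: P0: load  L1  ⟶  SII  (L1)  txn=BusRd  M[L1]=0
step 5: P1: store L3 := 95  ⟶  IMI  (L3)  txn=BusRdX  M[L3]=50
step 6: P2: load  L1  ⟶  SIS  (L1)  txn=BusRd  M[L1]=0
step 7: P0: load  L5  ⟶  SIS  (L5)  txn=BusRd+Flush  M[L5]=27
step 8: P0: store L3 := 76  ⟶  MII  (L3)  txn=BusRdX+Flush  M[L3]=95
step 9: P1: store L1 := 12  ⟶  IMI  (L1)  txn=BusRdX  M[L1]=0
step 10: P0: load  L1  ⟶  SSI  (L1)  txn=BusRd+Flush  M[L1]=12
step 11: P2: store L1 := 66  ⟶  IIM  (L1)  txn=BusRdX  M[L1]=12

invalidations = 2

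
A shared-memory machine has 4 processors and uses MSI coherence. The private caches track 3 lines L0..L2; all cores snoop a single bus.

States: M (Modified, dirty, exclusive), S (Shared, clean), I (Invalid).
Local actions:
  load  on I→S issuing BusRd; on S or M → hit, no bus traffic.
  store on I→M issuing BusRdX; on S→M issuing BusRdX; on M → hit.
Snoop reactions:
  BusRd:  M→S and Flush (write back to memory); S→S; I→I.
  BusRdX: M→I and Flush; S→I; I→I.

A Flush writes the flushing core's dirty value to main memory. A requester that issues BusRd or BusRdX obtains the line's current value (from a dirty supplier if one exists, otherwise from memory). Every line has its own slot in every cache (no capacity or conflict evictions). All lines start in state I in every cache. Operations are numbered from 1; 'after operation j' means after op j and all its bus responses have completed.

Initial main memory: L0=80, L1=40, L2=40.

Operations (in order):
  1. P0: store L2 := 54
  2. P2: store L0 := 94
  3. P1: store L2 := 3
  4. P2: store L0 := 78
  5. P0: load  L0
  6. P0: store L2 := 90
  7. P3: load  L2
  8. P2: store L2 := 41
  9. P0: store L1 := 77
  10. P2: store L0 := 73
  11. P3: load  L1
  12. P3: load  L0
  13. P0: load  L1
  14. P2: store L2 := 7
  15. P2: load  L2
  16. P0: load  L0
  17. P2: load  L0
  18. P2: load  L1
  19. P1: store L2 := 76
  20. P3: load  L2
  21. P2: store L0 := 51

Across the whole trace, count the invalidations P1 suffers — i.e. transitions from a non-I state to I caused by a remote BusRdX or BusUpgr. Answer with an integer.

invalidations = 1

  op1 P0: store L2 := 54 → M/I/I/I on L2; bus BusRdX; mem=40
  op2 P2: store L0 := 94 → I/I/M/I on L0; bus BusRdX; mem=80
  op3 P1: store L2 := 3 → I/M/I/I on L2; bus BusRdX Flush; mem=54
  op4 P2: store L0 := 78 → I/I/M/I on L0; bus (none); mem=80
  op5 P0: load  L0 → S/I/S/I on L0; bus BusRd Flush; mem=78
  op6 P0: store L2 := 90 → M/I/I/I on L2; bus BusRdX Flush; mem=3
  op7 P3: load  L2 → S/I/I/S on L2; bus BusRd Flush; mem=90
  op8 P2: store L2 := 41 → I/I/M/I on L2; bus BusRdX; mem=90
  op9 P0: store L1 := 77 → M/I/I/I on L1; bus BusRdX; mem=40
  op10 P2: store L0 := 73 → I/I/M/I on L0; bus BusRdX; mem=78
  op11 P3: load  L1 → S/I/I/S on L1; bus BusRd Flush; mem=77
  op12 P3: load  L0 → I/I/S/S on L0; bus BusRd Flush; mem=73
  op13 P0: load  L1 → S/I/I/S on L1; bus (none); mem=77
  op14 P2: store L2 := 7 → I/I/M/I on L2; bus (none); mem=90
  op15 P2: load  L2 → I/I/M/I on L2; bus (none); mem=90
  op16 P0: load  L0 → S/I/S/S on L0; bus BusRd; mem=73
  op17 P2: load  L0 → S/I/S/S on L0; bus (none); mem=73
  op18 P2: load  L1 → S/I/S/S on L1; bus BusRd; mem=77
  op19 P1: store L2 := 76 → I/M/I/I on L2; bus BusRdX Flush; mem=7
  op20 P3: load  L2 → I/S/I/S on L2; bus BusRd Flush; mem=76
  op21 P2: store L0 := 51 → I/I/M/I on L0; bus BusRdX; mem=73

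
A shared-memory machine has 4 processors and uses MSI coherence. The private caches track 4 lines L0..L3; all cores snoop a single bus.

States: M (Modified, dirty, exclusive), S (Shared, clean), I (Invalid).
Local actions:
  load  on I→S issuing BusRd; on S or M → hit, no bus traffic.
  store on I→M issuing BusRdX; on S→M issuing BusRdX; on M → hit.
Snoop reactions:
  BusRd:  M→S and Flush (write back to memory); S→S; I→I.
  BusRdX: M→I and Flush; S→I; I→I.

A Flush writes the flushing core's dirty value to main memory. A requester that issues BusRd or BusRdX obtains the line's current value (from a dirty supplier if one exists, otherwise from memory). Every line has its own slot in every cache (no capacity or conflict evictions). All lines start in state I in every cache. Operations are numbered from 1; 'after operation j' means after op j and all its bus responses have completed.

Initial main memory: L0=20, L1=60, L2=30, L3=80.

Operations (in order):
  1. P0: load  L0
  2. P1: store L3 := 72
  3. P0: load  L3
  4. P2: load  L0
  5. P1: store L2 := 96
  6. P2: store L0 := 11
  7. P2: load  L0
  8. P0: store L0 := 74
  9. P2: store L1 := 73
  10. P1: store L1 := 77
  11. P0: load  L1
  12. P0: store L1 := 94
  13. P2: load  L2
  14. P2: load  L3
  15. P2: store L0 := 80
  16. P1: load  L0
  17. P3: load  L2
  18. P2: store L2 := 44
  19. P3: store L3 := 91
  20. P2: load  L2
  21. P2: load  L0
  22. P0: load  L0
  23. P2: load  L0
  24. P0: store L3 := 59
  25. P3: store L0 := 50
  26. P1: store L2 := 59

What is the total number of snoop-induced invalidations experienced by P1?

1. P0: load  L0  bus=[BusRd]  L0: P0=S P1=I P2=I P3=I  mem[L0]=20
2. P1: store L3 := 72  bus=[BusRdX]  L3: P0=I P1=M P2=I P3=I  mem[L3]=80
3. P0: load  L3  bus=[BusRd,Flush]  L3: P0=S P1=S P2=I P3=I  mem[L3]=72
4. P2: load  L0  bus=[BusRd]  L0: P0=S P1=I P2=S P3=I  mem[L0]=20
5. P1: store L2 := 96  bus=[BusRdX]  L2: P0=I P1=M P2=I P3=I  mem[L2]=30
6. P2: store L0 := 11  bus=[BusRdX]  L0: P0=I P1=I P2=M P3=I  mem[L0]=20
7. P2: load  L0  bus=[-]  L0: P0=I P1=I P2=M P3=I  mem[L0]=20
8. P0: store L0 := 74  bus=[BusRdX,Flush]  L0: P0=M P1=I P2=I P3=I  mem[L0]=11
9. P2: store L1 := 73  bus=[BusRdX]  L1: P0=I P1=I P2=M P3=I  mem[L1]=60
10. P1: store L1 := 77  bus=[BusRdX,Flush]  L1: P0=I P1=M P2=I P3=I  mem[L1]=73
11. P0: load  L1  bus=[BusRd,Flush]  L1: P0=S P1=S P2=I P3=I  mem[L1]=77
12. P0: store L1 := 94  bus=[BusRdX]  L1: P0=M P1=I P2=I P3=I  mem[L1]=77
13. P2: load  L2  bus=[BusRd,Flush]  L2: P0=I P1=S P2=S P3=I  mem[L2]=96
14. P2: load  L3  bus=[BusRd]  L3: P0=S P1=S P2=S P3=I  mem[L3]=72
15. P2: store L0 := 80  bus=[BusRdX,Flush]  L0: P0=I P1=I P2=M P3=I  mem[L0]=74
16. P1: load  L0  bus=[BusRd,Flush]  L0: P0=I P1=S P2=S P3=I  mem[L0]=80
17. P3: load  L2  bus=[BusRd]  L2: P0=I P1=S P2=S P3=S  mem[L2]=96
18. P2: store L2 := 44  bus=[BusRdX]  L2: P0=I P1=I P2=M P3=I  mem[L2]=96
19. P3: store L3 := 91  bus=[BusRdX]  L3: P0=I P1=I P2=I P3=M  mem[L3]=72
20. P2: load  L2  bus=[-]  L2: P0=I P1=I P2=M P3=I  mem[L2]=96
21. P2: load  L0  bus=[-]  L0: P0=I P1=S P2=S P3=I  mem[L0]=80
22. P0: load  L0  bus=[BusRd]  L0: P0=S P1=S P2=S P3=I  mem[L0]=80
23. P2: load  L0  bus=[-]  L0: P0=S P1=S P2=S P3=I  mem[L0]=80
24. P0: store L3 := 59  bus=[BusRdX,Flush]  L3: P0=M P1=I P2=I P3=I  mem[L3]=91
25. P3: store L0 := 50  bus=[BusRdX]  L0: P0=I P1=I P2=I P3=M  mem[L0]=80
26. P1: store L2 := 59  bus=[BusRdX,Flush]  L2: P0=I P1=M P2=I P3=I  mem[L2]=44

invalidations = 4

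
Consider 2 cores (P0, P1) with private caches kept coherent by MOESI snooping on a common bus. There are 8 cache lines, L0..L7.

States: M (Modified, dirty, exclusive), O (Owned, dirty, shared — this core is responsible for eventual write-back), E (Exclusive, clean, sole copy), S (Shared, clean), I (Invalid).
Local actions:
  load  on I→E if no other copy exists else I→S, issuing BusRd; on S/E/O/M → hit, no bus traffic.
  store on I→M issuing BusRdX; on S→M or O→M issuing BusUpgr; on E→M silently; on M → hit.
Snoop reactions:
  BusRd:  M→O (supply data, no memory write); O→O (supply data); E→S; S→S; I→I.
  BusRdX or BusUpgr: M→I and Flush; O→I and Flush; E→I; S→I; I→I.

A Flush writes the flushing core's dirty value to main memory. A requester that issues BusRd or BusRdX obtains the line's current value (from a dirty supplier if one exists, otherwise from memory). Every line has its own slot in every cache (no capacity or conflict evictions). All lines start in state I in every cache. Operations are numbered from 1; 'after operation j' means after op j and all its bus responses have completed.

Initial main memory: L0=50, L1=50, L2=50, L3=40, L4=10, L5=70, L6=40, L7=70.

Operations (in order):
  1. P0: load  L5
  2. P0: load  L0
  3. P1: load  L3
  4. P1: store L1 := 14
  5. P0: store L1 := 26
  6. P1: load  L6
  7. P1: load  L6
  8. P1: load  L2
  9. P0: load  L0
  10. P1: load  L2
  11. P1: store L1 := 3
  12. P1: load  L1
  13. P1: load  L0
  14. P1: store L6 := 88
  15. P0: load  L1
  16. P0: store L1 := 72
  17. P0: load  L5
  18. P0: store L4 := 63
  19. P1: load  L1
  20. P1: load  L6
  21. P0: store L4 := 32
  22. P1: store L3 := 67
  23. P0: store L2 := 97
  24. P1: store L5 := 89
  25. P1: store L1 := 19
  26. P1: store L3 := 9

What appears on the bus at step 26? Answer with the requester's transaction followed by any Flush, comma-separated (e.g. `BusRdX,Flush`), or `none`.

  op1 P0: load  L5 → E/I on L5; bus BusRd; mem=70
  op2 P0: load  L0 → E/I on L0; bus BusRd; mem=50
  op3 P1: load  L3 → I/E on L3; bus BusRd; mem=40
  op4 P1: store L1 := 14 → I/M on L1; bus BusRdX; mem=50
  op5 P0: store L1 := 26 → M/I on L1; bus BusRdX Flush; mem=14
  op6 P1: load  L6 → I/E on L6; bus BusRd; mem=40
  op7 P1: load  L6 → I/E on L6; bus (none); mem=40
  op8 P1: load  L2 → I/E on L2; bus BusRd; mem=50
  op9 P0: load  L0 → E/I on L0; bus (none); mem=50
  op10 P1: load  L2 → I/E on L2; bus (none); mem=50
  op11 P1: store L1 := 3 → I/M on L1; bus BusRdX Flush; mem=26
  op12 P1: load  L1 → I/M on L1; bus (none); mem=26
  op13 P1: load  L0 → S/S on L0; bus BusRd; mem=50
  op14 P1: store L6 := 88 → I/M on L6; bus (none); mem=40
  op15 P0: load  L1 → S/O on L1; bus BusRd; mem=26
  op16 P0: store L1 := 72 → M/I on L1; bus BusUpgr Flush; mem=3
  op17 P0: load  L5 → E/I on L5; bus (none); mem=70
  op18 P0: store L4 := 63 → M/I on L4; bus BusRdX; mem=10
  op19 P1: load  L1 → O/S on L1; bus BusRd; mem=3
  op20 P1: load  L6 → I/M on L6; bus (none); mem=40
  op21 P0: store L4 := 32 → M/I on L4; bus (none); mem=10
  op22 P1: store L3 := 67 → I/M on L3; bus (none); mem=40
  op23 P0: store L2 := 97 → M/I on L2; bus BusRdX; mem=50
  op24 P1: store L5 := 89 → I/M on L5; bus BusRdX; mem=70
  op25 P1: store L1 := 19 → I/M on L1; bus BusUpgr Flush; mem=72
  op26 P1: store L3 := 9 → I/M on L3; bus (none); mem=40

bus = none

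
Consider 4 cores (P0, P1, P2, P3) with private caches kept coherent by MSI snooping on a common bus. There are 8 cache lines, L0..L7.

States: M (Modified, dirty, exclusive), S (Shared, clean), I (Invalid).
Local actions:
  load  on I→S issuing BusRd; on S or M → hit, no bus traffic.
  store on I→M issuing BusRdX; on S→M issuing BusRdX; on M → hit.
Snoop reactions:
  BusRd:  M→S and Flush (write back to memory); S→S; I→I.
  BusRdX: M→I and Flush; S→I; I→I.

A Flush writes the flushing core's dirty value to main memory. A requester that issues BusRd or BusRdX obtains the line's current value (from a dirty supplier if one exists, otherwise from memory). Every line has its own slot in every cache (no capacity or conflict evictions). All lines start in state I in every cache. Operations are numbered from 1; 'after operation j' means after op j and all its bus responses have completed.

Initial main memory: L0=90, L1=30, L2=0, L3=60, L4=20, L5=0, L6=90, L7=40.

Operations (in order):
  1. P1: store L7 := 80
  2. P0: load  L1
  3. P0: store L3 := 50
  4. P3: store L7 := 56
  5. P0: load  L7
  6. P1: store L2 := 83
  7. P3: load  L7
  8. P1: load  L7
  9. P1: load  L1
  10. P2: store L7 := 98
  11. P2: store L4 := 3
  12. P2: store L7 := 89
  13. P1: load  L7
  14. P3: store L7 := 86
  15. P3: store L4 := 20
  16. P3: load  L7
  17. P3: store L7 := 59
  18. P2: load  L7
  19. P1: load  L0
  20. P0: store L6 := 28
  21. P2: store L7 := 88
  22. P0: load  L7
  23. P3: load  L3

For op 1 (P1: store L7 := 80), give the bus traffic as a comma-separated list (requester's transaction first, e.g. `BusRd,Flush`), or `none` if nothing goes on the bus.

[1] P1: store L7 := 80 | P0:I, P1:M(80), P2:I, P3:I | bus: BusRdX
[2] P0: load  L1 | P0:S(30), P1:I, P2:I, P3:I | bus: BusRd
[3] P0: store L3 := 50 | P0:M(50), P1:I, P2:I, P3:I | bus: BusRdX
[4] P3: store L7 := 56 | P0:I, P1:I, P2:I, P3:M(56) | bus: BusRdX,Flush
[5] P0: load  L7 | P0:S(56), P1:I, P2:I, P3:S(56) | bus: BusRd,Flush
[6] P1: store L2 := 83 | P0:I, P1:M(83), P2:I, P3:I | bus: BusRdX
[7] P3: load  L7 | P0:S(56), P1:I, P2:I, P3:S(56) | bus: none
[8] P1: load  L7 | P0:S(56), P1:S(56), P2:I, P3:S(56) | bus: BusRd
[9] P1: load  L1 | P0:S(30), P1:S(30), P2:I, P3:I | bus: BusRd
[10] P2: store L7 := 98 | P0:I, P1:I, P2:M(98), P3:I | bus: BusRdX
[11] P2: store L4 := 3 | P0:I, P1:I, P2:M(3), P3:I | bus: BusRdX
[12] P2: store L7 := 89 | P0:I, P1:I, P2:M(89), P3:I | bus: none
[13] P1: load  L7 | P0:I, P1:S(89), P2:S(89), P3:I | bus: BusRd,Flush
[14] P3: store L7 := 86 | P0:I, P1:I, P2:I, P3:M(86) | bus: BusRdX
[15] P3: store L4 := 20 | P0:I, P1:I, P2:I, P3:M(20) | bus: BusRdX,Flush
[16] P3: load  L7 | P0:I, P1:I, P2:I, P3:M(86) | bus: none
[17] P3: store L7 := 59 | P0:I, P1:I, P2:I, P3:M(59) | bus: none
[18] P2: load  L7 | P0:I, P1:I, P2:S(59), P3:S(59) | bus: BusRd,Flush
[19] P1: load  L0 | P0:I, P1:S(90), P2:I, P3:I | bus: BusRd
[20] P0: store L6 := 28 | P0:M(28), P1:I, P2:I, P3:I | bus: BusRdX
[21] P2: store L7 := 88 | P0:I, P1:I, P2:M(88), P3:I | bus: BusRdX
[22] P0: load  L7 | P0:S(88), P1:I, P2:S(88), P3:I | bus: BusRd,Flush
[23] P3: load  L3 | P0:S(50), P1:I, P2:I, P3:S(50) | bus: BusRd,Flush

bus = BusRdX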